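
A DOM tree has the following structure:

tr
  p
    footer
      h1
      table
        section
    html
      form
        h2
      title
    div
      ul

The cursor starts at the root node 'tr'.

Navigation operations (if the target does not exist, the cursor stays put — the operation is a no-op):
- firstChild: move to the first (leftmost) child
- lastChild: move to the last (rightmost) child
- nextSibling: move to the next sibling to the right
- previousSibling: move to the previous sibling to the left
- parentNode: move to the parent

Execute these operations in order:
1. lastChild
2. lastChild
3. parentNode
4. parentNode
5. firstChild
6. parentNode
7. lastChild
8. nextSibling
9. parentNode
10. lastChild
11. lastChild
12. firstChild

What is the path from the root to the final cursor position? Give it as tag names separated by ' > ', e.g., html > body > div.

Answer: tr > p > div > ul

Derivation:
After 1 (lastChild): p
After 2 (lastChild): div
After 3 (parentNode): p
After 4 (parentNode): tr
After 5 (firstChild): p
After 6 (parentNode): tr
After 7 (lastChild): p
After 8 (nextSibling): p (no-op, stayed)
After 9 (parentNode): tr
After 10 (lastChild): p
After 11 (lastChild): div
After 12 (firstChild): ul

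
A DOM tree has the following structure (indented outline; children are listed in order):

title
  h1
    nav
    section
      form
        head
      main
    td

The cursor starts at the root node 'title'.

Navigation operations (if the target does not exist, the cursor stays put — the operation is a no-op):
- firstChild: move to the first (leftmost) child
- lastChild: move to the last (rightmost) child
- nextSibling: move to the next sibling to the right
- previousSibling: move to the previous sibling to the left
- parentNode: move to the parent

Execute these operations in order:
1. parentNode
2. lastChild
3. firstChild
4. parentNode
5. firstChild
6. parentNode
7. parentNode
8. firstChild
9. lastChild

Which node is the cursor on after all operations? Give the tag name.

Answer: td

Derivation:
After 1 (parentNode): title (no-op, stayed)
After 2 (lastChild): h1
After 3 (firstChild): nav
After 4 (parentNode): h1
After 5 (firstChild): nav
After 6 (parentNode): h1
After 7 (parentNode): title
After 8 (firstChild): h1
After 9 (lastChild): td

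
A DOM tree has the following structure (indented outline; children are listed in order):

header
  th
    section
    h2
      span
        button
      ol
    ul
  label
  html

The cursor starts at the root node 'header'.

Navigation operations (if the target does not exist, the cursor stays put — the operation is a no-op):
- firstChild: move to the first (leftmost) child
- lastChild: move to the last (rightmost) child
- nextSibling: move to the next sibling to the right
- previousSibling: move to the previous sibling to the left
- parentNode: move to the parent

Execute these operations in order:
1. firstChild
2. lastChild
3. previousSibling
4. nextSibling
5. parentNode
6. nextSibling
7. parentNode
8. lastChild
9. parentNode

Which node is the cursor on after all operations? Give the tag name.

After 1 (firstChild): th
After 2 (lastChild): ul
After 3 (previousSibling): h2
After 4 (nextSibling): ul
After 5 (parentNode): th
After 6 (nextSibling): label
After 7 (parentNode): header
After 8 (lastChild): html
After 9 (parentNode): header

Answer: header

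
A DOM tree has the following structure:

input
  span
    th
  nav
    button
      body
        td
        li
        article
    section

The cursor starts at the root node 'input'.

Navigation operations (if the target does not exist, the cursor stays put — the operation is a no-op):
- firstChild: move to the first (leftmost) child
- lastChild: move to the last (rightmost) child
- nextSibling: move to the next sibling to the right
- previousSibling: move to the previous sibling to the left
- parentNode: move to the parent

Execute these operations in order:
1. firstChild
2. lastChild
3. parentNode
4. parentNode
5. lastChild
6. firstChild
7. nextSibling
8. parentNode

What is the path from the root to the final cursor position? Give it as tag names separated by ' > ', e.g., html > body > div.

Answer: input > nav

Derivation:
After 1 (firstChild): span
After 2 (lastChild): th
After 3 (parentNode): span
After 4 (parentNode): input
After 5 (lastChild): nav
After 6 (firstChild): button
After 7 (nextSibling): section
After 8 (parentNode): nav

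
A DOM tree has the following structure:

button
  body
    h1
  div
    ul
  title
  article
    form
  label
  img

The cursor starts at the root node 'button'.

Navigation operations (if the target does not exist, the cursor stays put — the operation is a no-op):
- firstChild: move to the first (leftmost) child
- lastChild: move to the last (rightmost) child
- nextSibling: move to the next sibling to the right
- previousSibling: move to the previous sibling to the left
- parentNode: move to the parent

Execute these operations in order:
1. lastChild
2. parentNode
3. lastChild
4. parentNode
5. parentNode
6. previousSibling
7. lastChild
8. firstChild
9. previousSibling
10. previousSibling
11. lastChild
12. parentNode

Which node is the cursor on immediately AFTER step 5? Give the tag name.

After 1 (lastChild): img
After 2 (parentNode): button
After 3 (lastChild): img
After 4 (parentNode): button
After 5 (parentNode): button (no-op, stayed)

Answer: button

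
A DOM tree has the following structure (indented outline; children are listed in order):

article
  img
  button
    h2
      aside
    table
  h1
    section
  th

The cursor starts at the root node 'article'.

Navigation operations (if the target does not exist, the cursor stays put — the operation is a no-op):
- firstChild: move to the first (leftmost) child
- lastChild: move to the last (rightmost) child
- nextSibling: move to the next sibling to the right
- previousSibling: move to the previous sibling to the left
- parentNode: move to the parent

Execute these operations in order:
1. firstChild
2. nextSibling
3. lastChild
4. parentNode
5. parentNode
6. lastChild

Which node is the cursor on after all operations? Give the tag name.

After 1 (firstChild): img
After 2 (nextSibling): button
After 3 (lastChild): table
After 4 (parentNode): button
After 5 (parentNode): article
After 6 (lastChild): th

Answer: th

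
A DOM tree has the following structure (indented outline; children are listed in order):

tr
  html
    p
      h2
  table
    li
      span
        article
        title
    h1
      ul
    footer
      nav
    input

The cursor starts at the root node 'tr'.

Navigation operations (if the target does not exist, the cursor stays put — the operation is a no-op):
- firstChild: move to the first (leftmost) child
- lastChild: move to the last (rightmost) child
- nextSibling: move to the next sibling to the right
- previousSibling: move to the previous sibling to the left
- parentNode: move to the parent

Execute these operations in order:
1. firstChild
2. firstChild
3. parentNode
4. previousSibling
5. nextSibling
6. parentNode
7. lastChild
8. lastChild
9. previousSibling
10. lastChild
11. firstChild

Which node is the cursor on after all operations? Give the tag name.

Answer: nav

Derivation:
After 1 (firstChild): html
After 2 (firstChild): p
After 3 (parentNode): html
After 4 (previousSibling): html (no-op, stayed)
After 5 (nextSibling): table
After 6 (parentNode): tr
After 7 (lastChild): table
After 8 (lastChild): input
After 9 (previousSibling): footer
After 10 (lastChild): nav
After 11 (firstChild): nav (no-op, stayed)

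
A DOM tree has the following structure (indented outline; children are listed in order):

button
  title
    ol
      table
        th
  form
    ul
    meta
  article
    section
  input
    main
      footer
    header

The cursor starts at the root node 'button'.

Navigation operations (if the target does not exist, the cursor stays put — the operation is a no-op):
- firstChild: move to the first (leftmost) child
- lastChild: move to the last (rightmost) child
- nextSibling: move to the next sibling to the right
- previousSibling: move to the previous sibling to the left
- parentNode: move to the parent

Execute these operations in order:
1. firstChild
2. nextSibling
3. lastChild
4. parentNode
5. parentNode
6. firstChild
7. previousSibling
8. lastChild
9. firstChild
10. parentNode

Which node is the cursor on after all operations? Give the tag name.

After 1 (firstChild): title
After 2 (nextSibling): form
After 3 (lastChild): meta
After 4 (parentNode): form
After 5 (parentNode): button
After 6 (firstChild): title
After 7 (previousSibling): title (no-op, stayed)
After 8 (lastChild): ol
After 9 (firstChild): table
After 10 (parentNode): ol

Answer: ol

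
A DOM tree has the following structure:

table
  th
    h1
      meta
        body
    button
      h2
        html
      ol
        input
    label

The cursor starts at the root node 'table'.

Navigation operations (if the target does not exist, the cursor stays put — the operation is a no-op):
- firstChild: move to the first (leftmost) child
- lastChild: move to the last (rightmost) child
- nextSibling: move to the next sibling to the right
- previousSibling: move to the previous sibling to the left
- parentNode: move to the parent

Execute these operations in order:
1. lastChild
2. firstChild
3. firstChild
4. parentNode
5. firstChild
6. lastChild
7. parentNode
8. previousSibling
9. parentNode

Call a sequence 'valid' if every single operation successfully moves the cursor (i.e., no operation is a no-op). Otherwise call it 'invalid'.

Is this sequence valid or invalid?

Answer: invalid

Derivation:
After 1 (lastChild): th
After 2 (firstChild): h1
After 3 (firstChild): meta
After 4 (parentNode): h1
After 5 (firstChild): meta
After 6 (lastChild): body
After 7 (parentNode): meta
After 8 (previousSibling): meta (no-op, stayed)
After 9 (parentNode): h1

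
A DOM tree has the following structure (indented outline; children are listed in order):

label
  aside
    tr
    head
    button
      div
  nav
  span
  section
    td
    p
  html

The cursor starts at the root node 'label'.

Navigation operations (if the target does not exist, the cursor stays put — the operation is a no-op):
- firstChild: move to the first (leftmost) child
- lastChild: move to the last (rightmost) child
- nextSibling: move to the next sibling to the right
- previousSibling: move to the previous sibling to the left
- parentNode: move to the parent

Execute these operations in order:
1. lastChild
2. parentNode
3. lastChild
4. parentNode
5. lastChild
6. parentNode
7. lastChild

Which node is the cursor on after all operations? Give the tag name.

Answer: html

Derivation:
After 1 (lastChild): html
After 2 (parentNode): label
After 3 (lastChild): html
After 4 (parentNode): label
After 5 (lastChild): html
After 6 (parentNode): label
After 7 (lastChild): html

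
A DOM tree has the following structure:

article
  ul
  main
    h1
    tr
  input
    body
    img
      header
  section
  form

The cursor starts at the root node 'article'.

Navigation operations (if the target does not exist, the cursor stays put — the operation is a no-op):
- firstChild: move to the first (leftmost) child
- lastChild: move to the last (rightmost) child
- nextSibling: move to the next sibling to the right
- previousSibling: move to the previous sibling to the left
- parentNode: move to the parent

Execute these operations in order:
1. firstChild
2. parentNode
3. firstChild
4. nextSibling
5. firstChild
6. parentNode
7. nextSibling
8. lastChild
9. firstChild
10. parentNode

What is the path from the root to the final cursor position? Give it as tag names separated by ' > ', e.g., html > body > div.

After 1 (firstChild): ul
After 2 (parentNode): article
After 3 (firstChild): ul
After 4 (nextSibling): main
After 5 (firstChild): h1
After 6 (parentNode): main
After 7 (nextSibling): input
After 8 (lastChild): img
After 9 (firstChild): header
After 10 (parentNode): img

Answer: article > input > img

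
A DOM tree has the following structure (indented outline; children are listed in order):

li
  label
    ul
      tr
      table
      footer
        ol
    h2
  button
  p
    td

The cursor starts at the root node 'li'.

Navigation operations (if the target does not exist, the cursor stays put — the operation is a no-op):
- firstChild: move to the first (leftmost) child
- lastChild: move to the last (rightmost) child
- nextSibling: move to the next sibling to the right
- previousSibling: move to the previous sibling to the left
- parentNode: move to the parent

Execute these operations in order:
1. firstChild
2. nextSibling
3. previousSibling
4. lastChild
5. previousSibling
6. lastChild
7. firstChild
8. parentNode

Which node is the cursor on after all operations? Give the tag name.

After 1 (firstChild): label
After 2 (nextSibling): button
After 3 (previousSibling): label
After 4 (lastChild): h2
After 5 (previousSibling): ul
After 6 (lastChild): footer
After 7 (firstChild): ol
After 8 (parentNode): footer

Answer: footer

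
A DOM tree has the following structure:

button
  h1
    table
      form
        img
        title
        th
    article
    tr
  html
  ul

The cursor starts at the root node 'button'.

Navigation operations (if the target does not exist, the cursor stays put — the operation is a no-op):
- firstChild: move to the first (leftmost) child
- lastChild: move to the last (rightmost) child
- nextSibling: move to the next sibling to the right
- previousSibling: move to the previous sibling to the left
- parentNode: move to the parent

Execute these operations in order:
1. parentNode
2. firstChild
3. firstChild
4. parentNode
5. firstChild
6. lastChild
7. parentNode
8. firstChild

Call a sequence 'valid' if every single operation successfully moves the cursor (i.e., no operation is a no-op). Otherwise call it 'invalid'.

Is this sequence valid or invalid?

Answer: invalid

Derivation:
After 1 (parentNode): button (no-op, stayed)
After 2 (firstChild): h1
After 3 (firstChild): table
After 4 (parentNode): h1
After 5 (firstChild): table
After 6 (lastChild): form
After 7 (parentNode): table
After 8 (firstChild): form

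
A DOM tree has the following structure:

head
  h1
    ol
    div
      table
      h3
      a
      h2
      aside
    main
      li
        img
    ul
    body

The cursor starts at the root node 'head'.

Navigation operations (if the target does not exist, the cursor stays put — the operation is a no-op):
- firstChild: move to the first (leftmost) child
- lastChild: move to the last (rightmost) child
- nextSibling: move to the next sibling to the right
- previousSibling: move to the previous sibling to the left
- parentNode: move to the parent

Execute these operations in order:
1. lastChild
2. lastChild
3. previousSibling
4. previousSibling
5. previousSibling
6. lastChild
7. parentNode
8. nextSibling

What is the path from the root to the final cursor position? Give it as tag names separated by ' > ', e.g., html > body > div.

After 1 (lastChild): h1
After 2 (lastChild): body
After 3 (previousSibling): ul
After 4 (previousSibling): main
After 5 (previousSibling): div
After 6 (lastChild): aside
After 7 (parentNode): div
After 8 (nextSibling): main

Answer: head > h1 > main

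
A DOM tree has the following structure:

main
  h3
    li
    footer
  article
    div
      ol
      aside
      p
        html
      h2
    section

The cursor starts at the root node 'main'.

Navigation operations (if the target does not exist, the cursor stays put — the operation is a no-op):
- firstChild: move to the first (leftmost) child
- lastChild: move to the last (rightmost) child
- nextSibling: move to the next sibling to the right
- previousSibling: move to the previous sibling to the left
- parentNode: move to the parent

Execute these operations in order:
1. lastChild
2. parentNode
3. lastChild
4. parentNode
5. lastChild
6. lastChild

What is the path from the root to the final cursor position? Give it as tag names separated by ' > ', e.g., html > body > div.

Answer: main > article > section

Derivation:
After 1 (lastChild): article
After 2 (parentNode): main
After 3 (lastChild): article
After 4 (parentNode): main
After 5 (lastChild): article
After 6 (lastChild): section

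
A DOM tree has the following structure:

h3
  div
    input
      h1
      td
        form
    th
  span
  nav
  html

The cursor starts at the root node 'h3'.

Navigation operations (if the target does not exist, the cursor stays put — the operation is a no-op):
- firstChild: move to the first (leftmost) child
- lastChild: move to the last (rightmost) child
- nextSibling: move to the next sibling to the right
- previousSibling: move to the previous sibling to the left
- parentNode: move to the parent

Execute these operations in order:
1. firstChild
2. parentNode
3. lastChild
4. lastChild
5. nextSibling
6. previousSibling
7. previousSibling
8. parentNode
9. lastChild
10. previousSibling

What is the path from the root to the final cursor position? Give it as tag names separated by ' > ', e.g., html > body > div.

Answer: h3 > nav

Derivation:
After 1 (firstChild): div
After 2 (parentNode): h3
After 3 (lastChild): html
After 4 (lastChild): html (no-op, stayed)
After 5 (nextSibling): html (no-op, stayed)
After 6 (previousSibling): nav
After 7 (previousSibling): span
After 8 (parentNode): h3
After 9 (lastChild): html
After 10 (previousSibling): nav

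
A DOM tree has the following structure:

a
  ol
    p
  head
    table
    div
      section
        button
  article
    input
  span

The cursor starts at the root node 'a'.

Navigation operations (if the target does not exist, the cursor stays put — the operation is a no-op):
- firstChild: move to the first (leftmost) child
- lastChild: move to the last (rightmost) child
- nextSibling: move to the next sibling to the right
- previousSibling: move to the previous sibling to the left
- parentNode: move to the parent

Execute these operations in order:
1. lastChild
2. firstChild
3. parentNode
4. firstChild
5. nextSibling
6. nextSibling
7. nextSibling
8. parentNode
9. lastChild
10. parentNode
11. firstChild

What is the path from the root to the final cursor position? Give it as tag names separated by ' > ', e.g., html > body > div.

After 1 (lastChild): span
After 2 (firstChild): span (no-op, stayed)
After 3 (parentNode): a
After 4 (firstChild): ol
After 5 (nextSibling): head
After 6 (nextSibling): article
After 7 (nextSibling): span
After 8 (parentNode): a
After 9 (lastChild): span
After 10 (parentNode): a
After 11 (firstChild): ol

Answer: a > ol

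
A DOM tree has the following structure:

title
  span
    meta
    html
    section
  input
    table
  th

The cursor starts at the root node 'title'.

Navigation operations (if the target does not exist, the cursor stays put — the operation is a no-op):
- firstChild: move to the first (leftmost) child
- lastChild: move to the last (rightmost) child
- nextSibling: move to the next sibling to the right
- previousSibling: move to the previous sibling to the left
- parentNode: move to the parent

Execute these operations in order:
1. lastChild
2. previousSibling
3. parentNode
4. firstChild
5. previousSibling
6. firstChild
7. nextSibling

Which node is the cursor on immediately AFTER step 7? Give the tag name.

After 1 (lastChild): th
After 2 (previousSibling): input
After 3 (parentNode): title
After 4 (firstChild): span
After 5 (previousSibling): span (no-op, stayed)
After 6 (firstChild): meta
After 7 (nextSibling): html

Answer: html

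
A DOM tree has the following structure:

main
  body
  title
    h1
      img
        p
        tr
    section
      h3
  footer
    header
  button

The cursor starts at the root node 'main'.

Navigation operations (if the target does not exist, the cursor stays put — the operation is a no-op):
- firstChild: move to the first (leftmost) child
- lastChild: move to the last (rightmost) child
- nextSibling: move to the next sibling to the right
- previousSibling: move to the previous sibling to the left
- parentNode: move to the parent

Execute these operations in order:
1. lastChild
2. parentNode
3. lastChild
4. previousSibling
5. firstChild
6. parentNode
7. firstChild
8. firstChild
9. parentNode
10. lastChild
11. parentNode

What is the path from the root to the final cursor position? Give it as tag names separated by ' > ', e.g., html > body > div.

After 1 (lastChild): button
After 2 (parentNode): main
After 3 (lastChild): button
After 4 (previousSibling): footer
After 5 (firstChild): header
After 6 (parentNode): footer
After 7 (firstChild): header
After 8 (firstChild): header (no-op, stayed)
After 9 (parentNode): footer
After 10 (lastChild): header
After 11 (parentNode): footer

Answer: main > footer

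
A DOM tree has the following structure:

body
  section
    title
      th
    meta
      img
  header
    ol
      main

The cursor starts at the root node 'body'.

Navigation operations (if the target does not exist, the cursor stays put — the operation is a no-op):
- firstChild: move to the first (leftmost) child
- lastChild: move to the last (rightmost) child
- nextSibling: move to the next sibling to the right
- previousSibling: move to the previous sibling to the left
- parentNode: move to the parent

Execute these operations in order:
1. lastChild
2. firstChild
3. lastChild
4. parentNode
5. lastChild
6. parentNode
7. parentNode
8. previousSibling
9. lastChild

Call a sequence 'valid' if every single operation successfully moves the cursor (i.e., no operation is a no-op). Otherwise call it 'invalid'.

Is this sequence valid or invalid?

After 1 (lastChild): header
After 2 (firstChild): ol
After 3 (lastChild): main
After 4 (parentNode): ol
After 5 (lastChild): main
After 6 (parentNode): ol
After 7 (parentNode): header
After 8 (previousSibling): section
After 9 (lastChild): meta

Answer: valid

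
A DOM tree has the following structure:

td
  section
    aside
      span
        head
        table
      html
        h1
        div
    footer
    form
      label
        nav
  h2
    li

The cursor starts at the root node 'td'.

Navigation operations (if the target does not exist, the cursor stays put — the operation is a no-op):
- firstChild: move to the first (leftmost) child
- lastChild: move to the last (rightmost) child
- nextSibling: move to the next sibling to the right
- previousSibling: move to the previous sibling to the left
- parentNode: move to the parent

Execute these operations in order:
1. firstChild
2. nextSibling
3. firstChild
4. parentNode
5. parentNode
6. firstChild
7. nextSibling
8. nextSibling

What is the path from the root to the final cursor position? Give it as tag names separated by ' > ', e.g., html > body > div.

After 1 (firstChild): section
After 2 (nextSibling): h2
After 3 (firstChild): li
After 4 (parentNode): h2
After 5 (parentNode): td
After 6 (firstChild): section
After 7 (nextSibling): h2
After 8 (nextSibling): h2 (no-op, stayed)

Answer: td > h2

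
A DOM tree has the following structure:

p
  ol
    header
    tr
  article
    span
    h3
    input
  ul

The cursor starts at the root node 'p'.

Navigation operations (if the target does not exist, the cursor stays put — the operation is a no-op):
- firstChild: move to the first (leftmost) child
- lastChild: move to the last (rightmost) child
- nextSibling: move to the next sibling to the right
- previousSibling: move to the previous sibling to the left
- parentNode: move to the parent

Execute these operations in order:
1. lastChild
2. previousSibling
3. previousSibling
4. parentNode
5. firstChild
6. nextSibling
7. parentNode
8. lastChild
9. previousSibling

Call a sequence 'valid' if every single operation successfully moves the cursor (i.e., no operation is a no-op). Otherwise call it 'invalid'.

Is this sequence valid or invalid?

Answer: valid

Derivation:
After 1 (lastChild): ul
After 2 (previousSibling): article
After 3 (previousSibling): ol
After 4 (parentNode): p
After 5 (firstChild): ol
After 6 (nextSibling): article
After 7 (parentNode): p
After 8 (lastChild): ul
After 9 (previousSibling): article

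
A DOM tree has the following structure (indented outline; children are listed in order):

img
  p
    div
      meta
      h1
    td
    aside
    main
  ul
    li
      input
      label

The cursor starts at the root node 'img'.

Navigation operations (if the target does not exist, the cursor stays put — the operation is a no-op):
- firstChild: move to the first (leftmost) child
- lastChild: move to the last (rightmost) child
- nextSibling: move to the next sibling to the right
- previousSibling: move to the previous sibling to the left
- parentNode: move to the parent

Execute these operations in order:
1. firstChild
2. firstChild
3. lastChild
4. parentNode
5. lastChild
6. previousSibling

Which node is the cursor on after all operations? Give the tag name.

After 1 (firstChild): p
After 2 (firstChild): div
After 3 (lastChild): h1
After 4 (parentNode): div
After 5 (lastChild): h1
After 6 (previousSibling): meta

Answer: meta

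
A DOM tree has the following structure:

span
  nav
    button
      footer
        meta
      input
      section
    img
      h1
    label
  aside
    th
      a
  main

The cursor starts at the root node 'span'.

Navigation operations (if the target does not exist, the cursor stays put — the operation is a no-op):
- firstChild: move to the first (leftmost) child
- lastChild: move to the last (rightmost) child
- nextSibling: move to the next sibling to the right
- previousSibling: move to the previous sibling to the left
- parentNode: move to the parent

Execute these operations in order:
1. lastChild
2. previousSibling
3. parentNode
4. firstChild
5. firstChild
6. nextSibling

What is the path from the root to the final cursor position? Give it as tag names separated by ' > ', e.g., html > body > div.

After 1 (lastChild): main
After 2 (previousSibling): aside
After 3 (parentNode): span
After 4 (firstChild): nav
After 5 (firstChild): button
After 6 (nextSibling): img

Answer: span > nav > img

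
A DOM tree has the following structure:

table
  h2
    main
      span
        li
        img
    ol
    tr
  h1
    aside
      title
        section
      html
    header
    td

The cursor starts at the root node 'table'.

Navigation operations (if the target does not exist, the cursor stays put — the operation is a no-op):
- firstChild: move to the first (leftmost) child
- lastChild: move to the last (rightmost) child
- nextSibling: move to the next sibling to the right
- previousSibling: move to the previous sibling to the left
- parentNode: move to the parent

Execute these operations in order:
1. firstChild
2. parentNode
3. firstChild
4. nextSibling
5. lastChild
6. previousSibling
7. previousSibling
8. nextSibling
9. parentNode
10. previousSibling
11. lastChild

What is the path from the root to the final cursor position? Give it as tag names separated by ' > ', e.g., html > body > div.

After 1 (firstChild): h2
After 2 (parentNode): table
After 3 (firstChild): h2
After 4 (nextSibling): h1
After 5 (lastChild): td
After 6 (previousSibling): header
After 7 (previousSibling): aside
After 8 (nextSibling): header
After 9 (parentNode): h1
After 10 (previousSibling): h2
After 11 (lastChild): tr

Answer: table > h2 > tr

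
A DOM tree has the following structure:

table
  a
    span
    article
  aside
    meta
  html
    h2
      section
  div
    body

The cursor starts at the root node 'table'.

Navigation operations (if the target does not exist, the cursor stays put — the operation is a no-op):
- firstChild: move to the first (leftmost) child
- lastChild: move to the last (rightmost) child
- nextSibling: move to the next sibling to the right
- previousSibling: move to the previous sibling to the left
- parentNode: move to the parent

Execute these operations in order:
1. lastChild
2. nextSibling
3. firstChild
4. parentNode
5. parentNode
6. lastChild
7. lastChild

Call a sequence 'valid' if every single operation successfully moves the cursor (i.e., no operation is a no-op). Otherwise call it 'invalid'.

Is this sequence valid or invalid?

After 1 (lastChild): div
After 2 (nextSibling): div (no-op, stayed)
After 3 (firstChild): body
After 4 (parentNode): div
After 5 (parentNode): table
After 6 (lastChild): div
After 7 (lastChild): body

Answer: invalid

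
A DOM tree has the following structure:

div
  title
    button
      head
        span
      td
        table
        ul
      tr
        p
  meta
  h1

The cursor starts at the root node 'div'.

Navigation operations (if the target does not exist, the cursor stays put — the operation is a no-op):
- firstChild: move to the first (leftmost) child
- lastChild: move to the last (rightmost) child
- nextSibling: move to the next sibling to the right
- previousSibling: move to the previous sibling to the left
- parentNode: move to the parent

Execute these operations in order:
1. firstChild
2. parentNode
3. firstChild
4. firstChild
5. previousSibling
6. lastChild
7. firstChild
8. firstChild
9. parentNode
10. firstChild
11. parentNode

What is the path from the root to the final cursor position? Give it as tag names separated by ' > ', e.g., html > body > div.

After 1 (firstChild): title
After 2 (parentNode): div
After 3 (firstChild): title
After 4 (firstChild): button
After 5 (previousSibling): button (no-op, stayed)
After 6 (lastChild): tr
After 7 (firstChild): p
After 8 (firstChild): p (no-op, stayed)
After 9 (parentNode): tr
After 10 (firstChild): p
After 11 (parentNode): tr

Answer: div > title > button > tr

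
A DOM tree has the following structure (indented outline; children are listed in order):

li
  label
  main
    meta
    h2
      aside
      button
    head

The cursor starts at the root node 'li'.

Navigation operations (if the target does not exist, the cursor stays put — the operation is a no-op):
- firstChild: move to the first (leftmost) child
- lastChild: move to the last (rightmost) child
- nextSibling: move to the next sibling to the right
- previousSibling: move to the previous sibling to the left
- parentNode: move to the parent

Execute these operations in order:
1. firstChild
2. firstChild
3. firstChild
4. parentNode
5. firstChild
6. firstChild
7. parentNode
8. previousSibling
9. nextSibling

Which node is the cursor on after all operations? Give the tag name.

After 1 (firstChild): label
After 2 (firstChild): label (no-op, stayed)
After 3 (firstChild): label (no-op, stayed)
After 4 (parentNode): li
After 5 (firstChild): label
After 6 (firstChild): label (no-op, stayed)
After 7 (parentNode): li
After 8 (previousSibling): li (no-op, stayed)
After 9 (nextSibling): li (no-op, stayed)

Answer: li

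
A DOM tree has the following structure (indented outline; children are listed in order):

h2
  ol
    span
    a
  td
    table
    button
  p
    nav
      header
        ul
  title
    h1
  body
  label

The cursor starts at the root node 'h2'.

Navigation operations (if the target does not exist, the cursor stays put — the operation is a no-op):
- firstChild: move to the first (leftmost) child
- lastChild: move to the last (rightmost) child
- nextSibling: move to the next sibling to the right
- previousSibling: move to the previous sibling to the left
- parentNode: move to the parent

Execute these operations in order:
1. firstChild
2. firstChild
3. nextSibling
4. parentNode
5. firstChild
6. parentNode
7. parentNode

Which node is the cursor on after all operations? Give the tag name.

Answer: h2

Derivation:
After 1 (firstChild): ol
After 2 (firstChild): span
After 3 (nextSibling): a
After 4 (parentNode): ol
After 5 (firstChild): span
After 6 (parentNode): ol
After 7 (parentNode): h2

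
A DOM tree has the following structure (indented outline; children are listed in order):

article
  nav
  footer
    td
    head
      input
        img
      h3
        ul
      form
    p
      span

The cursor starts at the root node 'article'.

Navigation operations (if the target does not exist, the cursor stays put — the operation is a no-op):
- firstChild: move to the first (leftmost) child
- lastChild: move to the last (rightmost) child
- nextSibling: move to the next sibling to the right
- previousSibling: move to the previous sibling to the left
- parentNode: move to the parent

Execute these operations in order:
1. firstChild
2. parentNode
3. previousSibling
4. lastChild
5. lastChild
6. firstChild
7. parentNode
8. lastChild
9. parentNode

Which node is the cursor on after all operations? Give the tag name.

After 1 (firstChild): nav
After 2 (parentNode): article
After 3 (previousSibling): article (no-op, stayed)
After 4 (lastChild): footer
After 5 (lastChild): p
After 6 (firstChild): span
After 7 (parentNode): p
After 8 (lastChild): span
After 9 (parentNode): p

Answer: p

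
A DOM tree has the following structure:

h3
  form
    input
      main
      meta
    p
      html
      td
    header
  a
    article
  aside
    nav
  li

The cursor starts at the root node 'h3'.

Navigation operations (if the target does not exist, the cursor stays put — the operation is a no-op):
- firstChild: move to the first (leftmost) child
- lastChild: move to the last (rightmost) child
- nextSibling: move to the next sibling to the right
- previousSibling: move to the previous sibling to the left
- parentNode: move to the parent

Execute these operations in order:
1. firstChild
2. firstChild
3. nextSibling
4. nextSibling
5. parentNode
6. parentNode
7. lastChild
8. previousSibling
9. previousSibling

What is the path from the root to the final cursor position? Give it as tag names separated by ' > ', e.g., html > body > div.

After 1 (firstChild): form
After 2 (firstChild): input
After 3 (nextSibling): p
After 4 (nextSibling): header
After 5 (parentNode): form
After 6 (parentNode): h3
After 7 (lastChild): li
After 8 (previousSibling): aside
After 9 (previousSibling): a

Answer: h3 > a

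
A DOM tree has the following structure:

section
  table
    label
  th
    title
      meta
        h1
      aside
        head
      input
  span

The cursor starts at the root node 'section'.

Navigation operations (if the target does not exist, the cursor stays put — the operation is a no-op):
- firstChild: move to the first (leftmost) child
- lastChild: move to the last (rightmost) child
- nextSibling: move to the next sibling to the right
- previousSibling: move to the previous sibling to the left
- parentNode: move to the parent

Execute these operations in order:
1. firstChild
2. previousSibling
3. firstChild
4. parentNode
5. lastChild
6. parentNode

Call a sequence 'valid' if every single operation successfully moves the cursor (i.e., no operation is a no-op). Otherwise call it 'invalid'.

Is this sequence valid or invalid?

After 1 (firstChild): table
After 2 (previousSibling): table (no-op, stayed)
After 3 (firstChild): label
After 4 (parentNode): table
After 5 (lastChild): label
After 6 (parentNode): table

Answer: invalid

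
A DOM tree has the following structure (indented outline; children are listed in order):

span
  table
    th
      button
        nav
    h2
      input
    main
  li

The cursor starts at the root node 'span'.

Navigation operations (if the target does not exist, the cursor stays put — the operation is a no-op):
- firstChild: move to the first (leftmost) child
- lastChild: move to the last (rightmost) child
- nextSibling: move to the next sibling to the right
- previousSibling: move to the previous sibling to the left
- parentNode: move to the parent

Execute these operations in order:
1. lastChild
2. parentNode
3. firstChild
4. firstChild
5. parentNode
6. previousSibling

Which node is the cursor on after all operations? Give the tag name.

After 1 (lastChild): li
After 2 (parentNode): span
After 3 (firstChild): table
After 4 (firstChild): th
After 5 (parentNode): table
After 6 (previousSibling): table (no-op, stayed)

Answer: table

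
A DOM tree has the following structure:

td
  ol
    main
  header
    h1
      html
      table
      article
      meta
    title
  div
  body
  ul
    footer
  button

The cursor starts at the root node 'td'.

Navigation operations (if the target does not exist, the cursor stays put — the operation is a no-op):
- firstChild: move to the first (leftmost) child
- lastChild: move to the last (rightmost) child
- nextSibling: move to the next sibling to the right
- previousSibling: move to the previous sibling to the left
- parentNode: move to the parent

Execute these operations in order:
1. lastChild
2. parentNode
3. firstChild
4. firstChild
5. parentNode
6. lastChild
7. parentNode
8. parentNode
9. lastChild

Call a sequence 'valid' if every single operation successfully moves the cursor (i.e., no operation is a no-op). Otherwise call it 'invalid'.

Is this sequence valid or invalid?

After 1 (lastChild): button
After 2 (parentNode): td
After 3 (firstChild): ol
After 4 (firstChild): main
After 5 (parentNode): ol
After 6 (lastChild): main
After 7 (parentNode): ol
After 8 (parentNode): td
After 9 (lastChild): button

Answer: valid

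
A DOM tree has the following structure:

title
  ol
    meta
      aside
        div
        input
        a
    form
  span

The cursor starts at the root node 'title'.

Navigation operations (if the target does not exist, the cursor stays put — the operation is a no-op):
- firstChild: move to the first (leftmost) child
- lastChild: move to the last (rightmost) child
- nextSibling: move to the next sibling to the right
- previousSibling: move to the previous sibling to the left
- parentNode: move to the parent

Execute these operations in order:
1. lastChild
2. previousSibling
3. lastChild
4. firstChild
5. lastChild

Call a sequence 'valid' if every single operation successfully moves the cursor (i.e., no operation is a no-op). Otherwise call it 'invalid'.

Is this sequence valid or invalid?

After 1 (lastChild): span
After 2 (previousSibling): ol
After 3 (lastChild): form
After 4 (firstChild): form (no-op, stayed)
After 5 (lastChild): form (no-op, stayed)

Answer: invalid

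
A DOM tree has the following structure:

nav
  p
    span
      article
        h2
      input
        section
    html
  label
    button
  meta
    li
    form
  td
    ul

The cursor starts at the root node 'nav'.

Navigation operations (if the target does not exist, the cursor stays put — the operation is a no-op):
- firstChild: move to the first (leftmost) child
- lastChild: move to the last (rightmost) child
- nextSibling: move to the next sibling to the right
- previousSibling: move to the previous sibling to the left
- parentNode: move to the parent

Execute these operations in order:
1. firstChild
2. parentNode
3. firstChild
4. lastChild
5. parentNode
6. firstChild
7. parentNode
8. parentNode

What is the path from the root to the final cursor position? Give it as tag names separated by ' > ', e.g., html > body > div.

Answer: nav

Derivation:
After 1 (firstChild): p
After 2 (parentNode): nav
After 3 (firstChild): p
After 4 (lastChild): html
After 5 (parentNode): p
After 6 (firstChild): span
After 7 (parentNode): p
After 8 (parentNode): nav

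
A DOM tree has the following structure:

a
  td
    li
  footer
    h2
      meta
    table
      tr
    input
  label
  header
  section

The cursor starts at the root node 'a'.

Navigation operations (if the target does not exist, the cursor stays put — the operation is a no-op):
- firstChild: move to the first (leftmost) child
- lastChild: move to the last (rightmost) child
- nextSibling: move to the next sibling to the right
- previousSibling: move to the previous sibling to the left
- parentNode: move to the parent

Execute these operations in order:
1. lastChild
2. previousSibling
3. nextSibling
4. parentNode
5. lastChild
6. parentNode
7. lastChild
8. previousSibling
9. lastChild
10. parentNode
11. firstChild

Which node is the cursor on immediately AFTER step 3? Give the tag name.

After 1 (lastChild): section
After 2 (previousSibling): header
After 3 (nextSibling): section

Answer: section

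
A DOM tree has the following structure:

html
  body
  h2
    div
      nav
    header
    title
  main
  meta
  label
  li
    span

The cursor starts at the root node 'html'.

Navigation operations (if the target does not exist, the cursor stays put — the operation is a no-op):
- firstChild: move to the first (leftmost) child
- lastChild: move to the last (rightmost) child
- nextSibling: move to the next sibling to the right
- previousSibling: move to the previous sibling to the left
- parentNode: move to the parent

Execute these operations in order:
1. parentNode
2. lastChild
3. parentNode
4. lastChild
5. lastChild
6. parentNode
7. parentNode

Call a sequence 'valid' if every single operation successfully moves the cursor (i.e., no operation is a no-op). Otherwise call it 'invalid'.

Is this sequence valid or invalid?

Answer: invalid

Derivation:
After 1 (parentNode): html (no-op, stayed)
After 2 (lastChild): li
After 3 (parentNode): html
After 4 (lastChild): li
After 5 (lastChild): span
After 6 (parentNode): li
After 7 (parentNode): html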